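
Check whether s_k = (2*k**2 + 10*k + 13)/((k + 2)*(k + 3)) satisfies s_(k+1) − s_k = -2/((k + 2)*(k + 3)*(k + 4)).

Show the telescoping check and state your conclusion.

Valid — Δs_k = t_k.

s_(k+1) = (10*k + 2*(k + 1)**2 + 23)/((k + 3)*(k + 4))
s_(k+1) − s_k = -2/(k**3 + 9*k**2 + 26*k + 24)
(s_(k+1) − s_k) − t_k = 0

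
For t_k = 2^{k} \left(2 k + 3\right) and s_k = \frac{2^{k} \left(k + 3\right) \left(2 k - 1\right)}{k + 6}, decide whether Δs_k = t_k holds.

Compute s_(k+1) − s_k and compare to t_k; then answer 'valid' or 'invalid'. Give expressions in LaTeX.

s_(k+1) = 2**(k + 1)*(k + 4)*(2*k + 1)/(k + 7)
s_(k+1) − s_k = 2**k*(2*k**3 + 23*k**2 + 84*k + 69)/(k**2 + 13*k + 42)
(s_(k+1) − s_k) − t_k = 2**k*(-6*k**2 - 39*k - 57)/(k**2 + 13*k + 42)

Invalid: residual \frac{2^{k} \left(- 6 k^{2} - 39 k - 57\right)}{k^{2} + 13 k + 42} ≠ 0.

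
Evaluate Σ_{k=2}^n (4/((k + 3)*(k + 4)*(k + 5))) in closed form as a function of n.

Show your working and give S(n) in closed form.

S(n) = (n**2 + 9*n - 10)/(15*(n**2 + 9*n + 20))

The ratio is (k + 3)/(k + 6).
Gosper form: A/B · C(k+1)/C(k) with A=k + 3, B=k + 6, C=1.
Solve (k + 3)·f(k+1) − (k + 5)·f(k) = 1.
Bound: deg f ≤ 2.
Match coefficients ⇒ f(k) = k*(k + 7)/24.
So s_k = (B(k−1)f/C)·t_k = (k*(k + 5)*(k + 7)/24)·t_k = k*(k + 7)/(6*(k + 3)*(k + 4)).
Δs = 4/(k**3 + 12*k**2 + 47*k + 60), as required.
Evaluate: s_(n+1) = (n**2 + 9*n + 8)/(6*(n**2 + 9*n + 20)); subtract s_(2) = 1/10 ⇒ S(n) = (n**2 + 9*n - 10)/(15*(n**2 + 9*n + 20)).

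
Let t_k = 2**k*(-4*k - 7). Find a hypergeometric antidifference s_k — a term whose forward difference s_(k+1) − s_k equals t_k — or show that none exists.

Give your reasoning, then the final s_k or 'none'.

r(k) = 2*(4*k + 11)/(4*k + 7) after simplifying.
Normal form (A,B,C) = (2, 1, k + 7/4).
f must satisfy (2)·f(k+1) − (1)·f(k) = k + 7/4.
d = 1 from the (0,0,1) case.
A polynomial solution: f(k) = (4*k - 1)/4.
Then R = B(k−1)f/C = (4*k - 1)/(4*k + 7), so s_k = R(k)·t_k = 2**k*(1 - 4*k).
Check: Δs_k = 2**k*(-4*k - 7). ✓

s_k = 2**k*(1 - 4*k)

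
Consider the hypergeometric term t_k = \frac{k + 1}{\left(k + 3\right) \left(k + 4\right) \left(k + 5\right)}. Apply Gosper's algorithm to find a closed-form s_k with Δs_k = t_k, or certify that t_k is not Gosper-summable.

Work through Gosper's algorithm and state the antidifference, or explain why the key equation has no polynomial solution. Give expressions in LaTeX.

Step 1: r(k) = (k + 2)*(k + 3)/((k + 1)*(k + 6)).
A = k + 3, B = k + 6, C = k + 1.
Key eq: (k + 3)·f(k+1) = (k + 5)·f(k) + (k + 1).
Bound: deg f ≤ 2.
Coefficient equations give f(k) = k*(k + 1)/6.
R(k) = B(k−1)·f(k)/C(k) = k*(k + 5)/6; s_k = R·t_k = k*(k + 1)/(6*(k + 3)*(k + 4)).
Check: Δs_k = (k + 1)/(k**3 + 12*k**2 + 47*k + 60). ✓

s_k = \frac{k \left(k + 1\right)}{6 \left(k + 3\right) \left(k + 4\right)}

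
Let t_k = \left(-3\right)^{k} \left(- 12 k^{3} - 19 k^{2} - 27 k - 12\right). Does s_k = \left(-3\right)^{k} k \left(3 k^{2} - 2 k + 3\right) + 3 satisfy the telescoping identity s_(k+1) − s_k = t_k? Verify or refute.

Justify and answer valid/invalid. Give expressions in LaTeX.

s_(k+1) = -3*(-3)**k*(k + 1)*(-2*k + 3*(k + 1)**2 + 1) + 3
s_(k+1) − s_k = (-3)**k*(-12*k**3 - 19*k**2 - 27*k - 12)
(s_(k+1) − s_k) − t_k = 0

Valid — Δs_k = t_k.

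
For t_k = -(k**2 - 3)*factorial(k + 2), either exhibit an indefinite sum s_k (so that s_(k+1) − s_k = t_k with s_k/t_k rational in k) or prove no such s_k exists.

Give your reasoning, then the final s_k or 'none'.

s_k = -(k - 3)*factorial(k + 2)

Compute t_(k+1)/t_k: get (k + 3)*((k + 1)**2 - 3)/(k**2 - 3).
Gosper form: A/B · C(k+1)/C(k) with A=k + 3, B=1, C=k**2 - 3.
Set up (k + 3)·f(k+1) − (1)·f(k) − (k**2 - 3) = 0.
d = 1 from the (1,0,2) case.
A polynomial solution: f(k) = k - 3.
R(k) = B(k−1)·f(k)/C(k) = (k - 3)/(k**2 - 3); s_k = R·t_k = -(k - 3)*factorial(k + 2).
Verify: -(k**2 - 3)*factorial(k + 2) matches t_k.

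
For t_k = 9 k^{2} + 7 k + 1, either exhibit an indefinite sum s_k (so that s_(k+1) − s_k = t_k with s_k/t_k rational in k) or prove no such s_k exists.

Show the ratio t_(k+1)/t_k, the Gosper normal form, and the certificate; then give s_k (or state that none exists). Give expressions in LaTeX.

s_k = k \left(3 k^{2} - k - 1\right)

Compute t_(k+1)/t_k: get (9*k**2 + 25*k + 17)/(9*k**2 + 7*k + 1).
Gosper form: A/B · C(k+1)/C(k) with A=1, B=1, C=k**2 + 7*k/9 + 1/9.
Key eq: (1)·f(k+1) = (1)·f(k) + (k**2 + 7*k/9 + 1/9).
Bound: deg f ≤ 3.
A polynomial solution: f(k) = k*(3*k**2 - k - 1)/9.
Then R = B(k−1)f/C = k*(3*k**2 - k - 1)/(9*k**2 + 7*k + 1), so s_k = R(k)·t_k = k*(3*k**2 - k - 1).
Check: Δs_k = 9*k**2 + 7*k + 1. ✓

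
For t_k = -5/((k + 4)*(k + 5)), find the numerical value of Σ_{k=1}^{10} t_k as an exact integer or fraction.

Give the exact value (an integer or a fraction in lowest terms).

Σ = -2/3

t_(k+1)/t_k = (k + 4)/(k + 6).
A = k + 4, B = k + 6, C = 1.
Solve (k + 4)·f(k+1) − (k + 5)·f(k) = 1.
d = 1 from the (1,1,0) case.
A polynomial solution: f(k) = k/4.
Get s_k = R·t_k = -5*k/(4*k + 16) with R(k) = B(k−1)f(k)/C(k) = k*(k + 5)/4.
Verify: -5/(k**2 + 9*k + 20) matches t_k.
Evaluate s at k=11 and k=1: -11/12 and -1/4; difference -2/3.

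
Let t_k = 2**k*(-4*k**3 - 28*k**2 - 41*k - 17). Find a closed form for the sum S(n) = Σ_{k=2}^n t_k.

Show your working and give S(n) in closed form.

t_(k+1)/t_k = 2*(4*k**3 + 40*k**2 + 109*k + 90)/(4*k**3 + 28*k**2 + 41*k + 17).
So A=2 and B=1, with C=k**3 + 7*k**2 + 41*k/4 + 17/4.
Solve (2)·f(k+1) − (1)·f(k) = k**3 + 7*k**2 + 41*k/4 + 17/4.
deg f ≤ 3 (via 0,0,3).
Solve for f: f(k) = (4*k**3 + 4*k**2 + k - 1)/4 (degree 3 ≤ 3).
So s_k = (B(k−1)f/C)·t_k = ((4*k**3 + 4*k**2 + k - 1)/((k + 1)*(4*k**2 + 24*k + 17)))·t_k = 2**k*(-4*k**3 - 4*k**2 - k + 1).
Δs = 2**k*(-4*k**3 - 28*k**2 - 41*k - 17), as required.
Telescope: S(n) = s_(n+1) − s_(2) = 2**(n + 1)*(-4*n**3 - 16*n**2 - 21*n - 8) − (-196) = -8*2**n*n**3 - 32*2**n*n**2 - 42*2**n*n - 16*2**n + 196.

S(n) = -8*2**n*n**3 - 32*2**n*n**2 - 42*2**n*n - 16*2**n + 196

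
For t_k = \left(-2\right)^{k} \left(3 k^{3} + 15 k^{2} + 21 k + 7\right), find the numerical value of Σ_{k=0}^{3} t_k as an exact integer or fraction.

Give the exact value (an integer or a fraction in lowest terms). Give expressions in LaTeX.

Step 1: r(k) = 2*(-3*k**3 - 24*k**2 - 60*k - 46)/(3*k**3 + 15*k**2 + 21*k + 7).
Take A(k)=-2, B(k)=1, C(k)=k**3 + 5*k**2 + 7*k + 7/3.
f must satisfy (-2)·f(k+1) − (1)·f(k) = k**3 + 5*k**2 + 7*k + 7/3.
From deg A=0, deg B=0, deg C=3: d=3.
Coefficient equations give f(k) = -(k + 1)*(k**2 + 2*k - 1)/3.
Get s_k = R·t_k = (-2)**k*(-k**3 - 3*k**2 - k + 1) with R(k) = B(k−1)f(k)/C(k) = -(k + 1)*(k**2 + 2*k - 1)/(3*k**3 + 15*k**2 + 21*k + 7).
Δs = (-2)**k*(3*k**3 + 15*k**2 + 21*k + 7), as required.
Σ_(k=0)^(3) t_k = s_(4) − s_(0) = -1840 − (1) = -1841.

Σ = -1841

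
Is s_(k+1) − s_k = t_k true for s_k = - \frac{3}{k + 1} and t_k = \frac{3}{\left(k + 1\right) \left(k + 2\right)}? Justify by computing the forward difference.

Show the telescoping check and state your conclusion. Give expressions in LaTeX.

valid (s_(k+1) − s_k reduces to t_k)

s_(k+1) = -3/(k + 2)
s_(k+1) − s_k = 3/((k + 1)*(k + 2))
(s_(k+1) − s_k) − t_k = 0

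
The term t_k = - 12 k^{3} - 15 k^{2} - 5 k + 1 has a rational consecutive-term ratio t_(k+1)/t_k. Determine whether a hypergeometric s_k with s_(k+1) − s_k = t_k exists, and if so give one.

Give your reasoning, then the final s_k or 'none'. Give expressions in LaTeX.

t_(k+1)/t_k = (12*k**3 + 51*k**2 + 71*k + 31)/(12*k**3 + 15*k**2 + 5*k - 1).
Take A(k)=1, B(k)=1, C(k)=k**3 + 5*k**2/4 + 5*k/12 - 1/12.
Key eq: (1)·f(k+1) = (1)·f(k) + (k**3 + 5*k**2/4 + 5*k/12 - 1/12).
d = 4 from the (0,0,3) case.
Match coefficients ⇒ f(k) = k*(3*k**3 - k**2 - 2*k - 1)/12.
Then R = B(k−1)f/C = k*(3*k**3 - k**2 - 2*k - 1)/(12*k**3 + 15*k**2 + 5*k - 1), so s_k = R(k)·t_k = k*(-3*k**3 + k**2 + 2*k + 1).
Verify: -12*k**3 - 15*k**2 - 5*k + 1 matches t_k.

s_k = k \left(- 3 k^{3} + k^{2} + 2 k + 1\right)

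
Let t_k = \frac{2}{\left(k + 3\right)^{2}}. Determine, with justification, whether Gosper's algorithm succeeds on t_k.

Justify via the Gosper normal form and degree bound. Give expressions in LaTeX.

Ratio r(k) = (k + 3)**2/(k + 4)**2.
A = k**2 + 6*k + 9, B = k**2 + 8*k + 16, C = 1.
Need (k**2 + 6*k + 9)·f(k+1) − (k**2 + 6*k + 9)·f(k) = 1.
Bound: deg f ≤ 0.
Write f(k) = c0. Then LHS − RHS = -1, requiring -1 = 0: contradictory. No certificate.

No — key equation has no polynomial f.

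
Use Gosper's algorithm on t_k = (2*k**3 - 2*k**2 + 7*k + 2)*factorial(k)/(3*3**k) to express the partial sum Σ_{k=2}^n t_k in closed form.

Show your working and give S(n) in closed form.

S(n) = 3**(-n - 1)*(-2*3**n + 2*n**3*factorial(n) + 4*n**2*factorial(n) + n*factorial(n) - factorial(n))

Step 1: r(k) = (2*k**4 + 6*k**3 + 13*k**2 + 18*k + 9)/(3*(2*k**3 - 2*k**2 + 7*k + 2)).
Gosper form: A/B · C(k+1)/C(k) with A=k/3 + 1/3, B=1, C=k**3 - k**2 + 7*k/2 + 1.
Key eq: (k/3 + 1/3)·f(k+1) = (1)·f(k) + (k**3 - k**2 + 7*k/2 + 1).
Bound: deg f ≤ 2.
Match coefficients ⇒ f(k) = 3*(2*k**2 - 2*k - 1)/2.
So s_k = (B(k−1)f/C)·t_k = (3*(2*k**2 - 2*k - 1)/(2*k**3 - 2*k**2 + 7*k + 2))·t_k = (2*k**2 - 2*k - 1)*factorial(k)/3**k.
s_(k+1) − s_k = (2*k**3 - 2*k**2 + 7*k + 2)*factorial(k)/(3*3**k) = t_k.
Telescope: S(n) = s_(n+1) − s_(2) = 3**(-n - 1)*(2*n**2 + 2*n - 1)*factorial(n + 1) − (2/3) = 3**(-n - 1)*(-2*3**n + 2*n**3*factorial(n) + 4*n**2*factorial(n) + n*factorial(n) - factorial(n)).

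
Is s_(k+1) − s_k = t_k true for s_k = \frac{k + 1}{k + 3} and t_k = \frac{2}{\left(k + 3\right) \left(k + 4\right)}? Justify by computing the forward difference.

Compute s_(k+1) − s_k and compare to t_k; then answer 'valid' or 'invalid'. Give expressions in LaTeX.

Valid — Δs_k = t_k.

s_(k+1) = (k + 2)/(k + 4)
s_(k+1) − s_k = 2/(k**2 + 7*k + 12)
(s_(k+1) − s_k) − t_k = 0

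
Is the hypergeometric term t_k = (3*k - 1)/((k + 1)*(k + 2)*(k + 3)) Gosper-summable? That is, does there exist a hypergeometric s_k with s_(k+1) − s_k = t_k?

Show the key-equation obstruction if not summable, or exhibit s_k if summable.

The ratio is (k + 1)*(3*k + 2)/((k + 4)*(3*k - 1)).
So A=k + 1 and B=k + 4, with C=k - 1/3.
Solve (k + 1)·f(k+1) − (k + 3)·f(k) = k - 1/3.
Bound: deg f ≤ 2.
Solving with deg f ≤ 2: f(k) = k*(k - 3)/6.
Get s_k = R·t_k = k*(k - 3)/(2*(k + 1)*(k + 2)) with R(k) = B(k−1)f(k)/C(k) = k*(k - 3)*(k + 3)/(2*(3*k - 1)).
Verify: (3*k - 1)/(k**3 + 6*k**2 + 11*k + 6) matches t_k.

Yes. s_k = k*(k - 3)/(2*(k + 1)*(k + 2)).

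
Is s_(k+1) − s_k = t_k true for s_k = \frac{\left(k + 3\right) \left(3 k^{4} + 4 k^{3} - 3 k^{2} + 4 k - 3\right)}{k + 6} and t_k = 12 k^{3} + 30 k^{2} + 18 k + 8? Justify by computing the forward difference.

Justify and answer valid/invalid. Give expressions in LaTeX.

s_(k+1) = (3*k**5 + 28*k**4 + 91*k**3 + 130*k**2 + 93*k + 20)/(k + 7)
s_(k+1) − s_k = (12*k**5 + 159*k**4 + 618*k**3 + 899*k**2 + 524*k + 183)/(k**2 + 13*k + 42)
(s_(k+1) − s_k) − t_k = 3*(-9*k**4 - 98*k**3 - 201*k**2 - 112*k - 51)/(k**2 + 13*k + 42)

Invalid: residual \frac{3 \left(- 9 k^{4} - 98 k^{3} - 201 k^{2} - 112 k - 51\right)}{k^{2} + 13 k + 42} ≠ 0.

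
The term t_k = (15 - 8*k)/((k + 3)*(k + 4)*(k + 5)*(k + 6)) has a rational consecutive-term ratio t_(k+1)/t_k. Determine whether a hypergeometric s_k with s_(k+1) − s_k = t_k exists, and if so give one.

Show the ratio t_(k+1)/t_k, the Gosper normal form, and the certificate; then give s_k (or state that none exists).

s_k = k*(k**2 + 12*k + 287)/(60*(k + 3)*(k + 4)*(k + 5))

Ratio r(k) = (k + 3)*(8*k - 7)/((k + 7)*(8*k - 15)).
Factor: A=k + 3; B=k + 7; C=k - 15/8.
Solve (k + 3)·f(k+1) − (k + 6)·f(k) = k - 15/8.
From deg A=1, deg B=1, deg C=1: d=3.
Match coefficients ⇒ f(k) = -k*(k**2 + 12*k + 287)/480.
Certificate R = B(k−1)f/C = -k*(k + 6)*(k**2 + 12*k + 287)/(60*(8*k - 15)) gives s_k = k*(k**2 + 12*k + 287)/(60*(k + 3)*(k + 4)*(k + 5)).
Verify: (15 - 8*k)/(k**4 + 18*k**3 + 119*k**2 + 342*k + 360) matches t_k.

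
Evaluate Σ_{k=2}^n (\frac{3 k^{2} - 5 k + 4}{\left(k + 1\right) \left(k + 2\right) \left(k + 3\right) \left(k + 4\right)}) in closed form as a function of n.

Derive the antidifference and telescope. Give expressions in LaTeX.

S(n) = \frac{19 n^{3} - 9 n^{2} + 14 n - 24}{60 \left(n^{3} + 9 n^{2} + 26 n + 24\right)}

Step 1: r(k) = -(k + 1)*(5*k - 3*(k + 1)**2 + 1)/((k + 5)*(3*k**2 - 5*k + 4)).
Take A(k)=k + 1, B(k)=k + 5, C(k)=k**2 - 5*k/3 + 4/3.
Solve (k + 1)·f(k+1) − (k + 4)·f(k) = k**2 - 5*k/3 + 4/3.
deg f ≤ 3 (via 1,1,2).
Coefficient equations give f(k) = k*(k**2 + 7)/6.
Certificate R = B(k−1)f/C = k*(k + 4)*(k**2 + 7)/(2*(3*k**2 - 5*k + 4)) gives s_k = k*(k**2 + 7)/(2*(k + 1)*(k + 2)*(k + 3)).
Check: Δs_k = (3*k**2 - 5*k + 4)/(k**4 + 10*k**3 + 35*k**2 + 50*k + 24). ✓
Evaluate: s_(n+1) = (n**3 + 3*n**2 + 10*n + 8)/(2*(n**3 + 9*n**2 + 26*n + 24)); subtract s_(2) = 11/60 ⇒ S(n) = (19*n**3 - 9*n**2 + 14*n - 24)/(60*(n**3 + 9*n**2 + 26*n + 24)).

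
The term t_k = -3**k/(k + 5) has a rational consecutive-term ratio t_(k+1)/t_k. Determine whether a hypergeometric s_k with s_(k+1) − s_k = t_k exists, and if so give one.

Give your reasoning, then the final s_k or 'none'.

r(k) = 3*(k + 5)/(k + 6) after simplifying.
A = 3*k + 15, B = k + 6, C = 1.
f must satisfy (3*k + 15)·f(k+1) − (k + 5)·f(k) = 1.
Degrees (1,1,0) ⇒ d ≤ -1.
Negative degree bound (-1): no f exists, t_k not Gosper-summable.

none — t_k is not Gosper-summable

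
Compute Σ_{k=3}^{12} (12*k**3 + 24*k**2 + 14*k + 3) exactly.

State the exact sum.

The ratio is (12*k**3 + 60*k**2 + 98*k + 53)/(12*k**3 + 24*k**2 + 14*k + 3).
A = 1, B = 1, C = k**3 + 2*k**2 + 7*k/6 + 1/4.
Key eq: (1)·f(k+1) = (1)·f(k) + (k**3 + 2*k**2 + 7*k/6 + 1/4).
From deg A=0, deg B=0, deg C=3: d=4.
A polynomial solution: f(k) = k**2*(3*k**2 + 2*k - 2)/12.
Get s_k = R·t_k = k**2*(3*k**2 + 2*k - 2) with R(k) = B(k−1)f(k)/C(k) = k**2*(3*k**2 + 2*k - 2)/(12*k**3 + 24*k**2 + 14*k + 3).
s_(k+1) − s_k = 12*k**3 + 24*k**2 + 14*k + 3 = t_k.
Σ_(k=3)^(12) t_k = s_(13) − s_(3) = 89739 − (279) = 89460.

Σ = 89460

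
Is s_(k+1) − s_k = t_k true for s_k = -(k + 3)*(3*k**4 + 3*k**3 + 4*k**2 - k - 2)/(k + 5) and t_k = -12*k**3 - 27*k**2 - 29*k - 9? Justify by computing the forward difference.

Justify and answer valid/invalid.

s_(k+1) = (-3*k**5 - 27*k**4 - 91*k**3 - 152*k**2 - 119*k - 28)/(k + 6)
s_(k+1) − s_k = (-12*k**5 - 141*k**4 - 518*k**3 - 818*k**2 - 659*k - 176)/(k**2 + 11*k + 30)
(s_(k+1) − s_k) − t_k = 2*(9*k**4 + 84*k**3 + 160*k**2 + 155*k + 47)/(k**2 + 11*k + 30)

Invalid: residual 2*(9*k**4 + 84*k**3 + 160*k**2 + 155*k + 47)/(k**2 + 11*k + 30) ≠ 0.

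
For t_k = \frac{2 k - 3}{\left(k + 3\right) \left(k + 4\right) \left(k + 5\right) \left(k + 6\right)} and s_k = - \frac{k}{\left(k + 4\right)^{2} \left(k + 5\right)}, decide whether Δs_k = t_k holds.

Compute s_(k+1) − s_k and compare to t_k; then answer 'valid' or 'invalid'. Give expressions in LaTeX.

Invalid: residual \frac{- 3 k^{2} - 11 k + 12}{k^{6} + 27 k^{5} + 301 k^{4} + 1773 k^{3} + 5818 k^{2} + 10080 k + 7200} ≠ 0.

s_(k+1) = (-k - 1)/((k + 5)**2*(k + 6))
s_(k+1) − s_k = (k*(k + 5)*(k + 6) - (k + 1)*(k + 4)**2)/((k + 4)**2*(k + 5)**2*(k + 6))
(s_(k+1) − s_k) − t_k = (-3*k**2 - 11*k + 12)/(k**6 + 27*k**5 + 301*k**4 + 1773*k**3 + 5818*k**2 + 10080*k + 7200)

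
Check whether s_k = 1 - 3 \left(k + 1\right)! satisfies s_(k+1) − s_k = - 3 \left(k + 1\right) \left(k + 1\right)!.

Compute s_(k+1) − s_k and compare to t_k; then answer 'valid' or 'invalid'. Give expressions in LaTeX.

s_(k+1) = 1 - 3*factorial(k + 2)
s_(k+1) − s_k = -3*(k + 1)*factorial(k + 1)
(s_(k+1) − s_k) − t_k = 0

Valid — Δs_k = t_k.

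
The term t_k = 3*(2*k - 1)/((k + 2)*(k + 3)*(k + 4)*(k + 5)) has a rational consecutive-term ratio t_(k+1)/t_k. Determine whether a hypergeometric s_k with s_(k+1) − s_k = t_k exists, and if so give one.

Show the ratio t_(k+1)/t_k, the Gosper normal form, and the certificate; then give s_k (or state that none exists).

Ratio r(k) = (k + 2)*(2*k + 1)/((k + 6)*(2*k - 1)).
Take A(k)=k + 2, B(k)=k + 6, C(k)=k - 1/2.
Set up (k + 2)·f(k+1) − (k + 5)·f(k) − (k - 1/2) = 0.
From deg A=1, deg B=1, deg C=1: d=3.
Solve for f: f(k) = k*(k**2 + 9*k - 46)/144 (degree 3 ≤ 3).
Certificate R = B(k−1)f/C = k*(k + 5)*(k**2 + 9*k - 46)/(72*(2*k - 1)) gives s_k = k*(k**2 + 9*k - 46)/(24*(k + 2)*(k + 3)*(k + 4)).
Check: Δs_k = 3*(2*k - 1)/(k**4 + 14*k**3 + 71*k**2 + 154*k + 120). ✓

s_k = k*(k**2 + 9*k - 46)/(24*(k + 2)*(k + 3)*(k + 4))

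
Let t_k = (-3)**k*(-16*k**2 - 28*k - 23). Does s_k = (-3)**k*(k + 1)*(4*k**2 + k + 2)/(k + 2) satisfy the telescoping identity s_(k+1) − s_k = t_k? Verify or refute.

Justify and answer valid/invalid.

s_(k+1) = (-3)**(k + 1)*(k + 2)*(k + 4*(k + 1)**2 + 3)/(k + 3)
s_(k+1) − s_k = (-3)**k*(-16*k**4 - 92*k**3 - 195*k**2 - 203*k - 90)/(k**2 + 5*k + 6)
(s_(k+1) − s_k) − t_k = 16*(-3)**k*(k**3 + 4*k**2 + 5*k + 3)/(k**2 + 5*k + 6)

Invalid: residual 16*(-3)**k*(k**3 + 4*k**2 + 5*k + 3)/(k**2 + 5*k + 6) ≠ 0.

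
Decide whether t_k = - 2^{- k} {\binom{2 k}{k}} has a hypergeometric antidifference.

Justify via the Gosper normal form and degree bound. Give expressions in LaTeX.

Compute t_(k+1)/t_k: get (2*k + 1)/(k + 1).
Normal form (A,B,C) = (2*k + 1, k + 1, 1).
Solve (2*k + 1)·f(k+1) − (k)·f(k) = 1.
From deg A=1, deg B=1, deg C=0: d=-1.
d = -1 < 0 ⇒ no nonzero polynomial f; not summable.

No. Not Gosper-summable.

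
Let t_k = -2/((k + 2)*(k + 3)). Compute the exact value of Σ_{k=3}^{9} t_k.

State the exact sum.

Step 1: r(k) = (k + 2)/(k + 4).
So A=k + 2 and B=k + 4, with C=1.
Need (k + 2)·f(k+1) − (k + 3)·f(k) = 1.
Bound: deg f ≤ 1.
Coefficient equations give f(k) = k/2.
Then R = B(k−1)f/C = k*(k + 3)/2, so s_k = R(k)·t_k = -k/(k + 2).
s_(k+1) − s_k = -2/(k**2 + 5*k + 6) = t_k.
Telescoping: Σ = s_(10) − s_(3) = -5/6 − (-3/5) = -7/30.

Σ = -7/30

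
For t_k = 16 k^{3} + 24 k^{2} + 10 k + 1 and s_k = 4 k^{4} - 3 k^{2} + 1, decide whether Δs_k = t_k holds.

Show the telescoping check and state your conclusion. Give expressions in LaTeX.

valid; difference matches t_k

s_(k+1) = 4*(k + 1)**4 - 3*(k + 1)**2 + 1
s_(k+1) − s_k = 16*k**3 + 24*k**2 + 10*k + 1
(s_(k+1) − s_k) − t_k = 0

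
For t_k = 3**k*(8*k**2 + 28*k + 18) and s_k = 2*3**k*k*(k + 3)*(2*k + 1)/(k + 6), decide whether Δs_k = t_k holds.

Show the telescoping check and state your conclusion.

s_(k+1) = 6*3**k*(k + 1)*(k + 4)*(2*k + 3)/(k + 7)
s_(k+1) − s_k = 3**k*(8*k**4 + 108*k**3 + 502*k**2 + 858*k + 432)/(k**2 + 13*k + 42)
(s_(k+1) − s_k) − t_k = 3**(k + 1)*(-8*k**3 - 72*k**2 - 184*k - 108)/(k**2 + 13*k + 42)

Invalid: residual 3**(k + 1)*(-8*k**3 - 72*k**2 - 184*k - 108)/(k**2 + 13*k + 42) ≠ 0.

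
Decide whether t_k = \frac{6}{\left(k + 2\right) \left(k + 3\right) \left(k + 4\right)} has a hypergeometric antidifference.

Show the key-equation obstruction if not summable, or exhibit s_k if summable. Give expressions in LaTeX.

Yes. s_k = \frac{k \left(k + 5\right)}{2 \left(k + 2\right) \left(k + 3\right)}.

t_(k+1)/t_k = (k + 2)/(k + 5).
Take A(k)=k + 2, B(k)=k + 5, C(k)=1.
Solve (k + 2)·f(k+1) − (k + 4)·f(k) = 1.
deg f ≤ 2 (via 1,1,0).
Match coefficients ⇒ f(k) = k*(k + 5)/12.
R(k) = B(k−1)·f(k)/C(k) = k*(k + 4)*(k + 5)/12; s_k = R·t_k = k*(k + 5)/(2*(k + 2)*(k + 3)).
Δs = 6/(k**3 + 9*k**2 + 26*k + 24), as required.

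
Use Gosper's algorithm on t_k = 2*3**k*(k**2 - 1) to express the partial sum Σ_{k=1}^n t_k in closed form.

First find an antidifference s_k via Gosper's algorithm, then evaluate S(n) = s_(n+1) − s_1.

r(k) = 3*k*(k + 2)/(k**2 - 1) after simplifying.
Take A(k)=3, B(k)=1, C(k)=k**2 - 1.
Key eq: (3)·f(k+1) = (1)·f(k) + (k**2 - 1).
Degrees (0,0,2) ⇒ d ≤ 2.
Match coefficients ⇒ f(k) = (k - 2)*(k - 1)/2.
Then R = B(k−1)f/C = (k - 2)/(2*(k + 1)), so s_k = R(k)·t_k = 3**k*(k**2 - 3*k + 2).
Check: Δs_k = 2*3**k*(k**2 - 1). ✓
s_(n+1) = 3**(n + 1)*n*(n - 1) and s_(1) = 0, so S(n) = 3**(n + 1)*n*(n - 1).

S(n) = 3**(n + 1)*n*(n - 1)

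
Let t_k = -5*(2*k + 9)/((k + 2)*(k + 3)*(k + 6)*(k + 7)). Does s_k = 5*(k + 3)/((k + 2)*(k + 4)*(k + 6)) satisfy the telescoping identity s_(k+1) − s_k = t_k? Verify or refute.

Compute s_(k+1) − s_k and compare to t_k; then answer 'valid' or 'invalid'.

Invalid: residual 15*(k**2 + 9*k + 19)/(k**6 + 27*k**5 + 295*k**4 + 1665*k**3 + 5104*k**2 + 8028*k + 5040) ≠ 0.

s_(k+1) = 5*(k + 4)/((k + 3)*(k + 5)*(k + 7))
s_(k+1) − s_k = 5*(-2*k**3 - 24*k**2 - 94*k - 123)/(k**6 + 27*k**5 + 295*k**4 + 1665*k**3 + 5104*k**2 + 8028*k + 5040)
(s_(k+1) − s_k) − t_k = 15*(k**2 + 9*k + 19)/(k**6 + 27*k**5 + 295*k**4 + 1665*k**3 + 5104*k**2 + 8028*k + 5040)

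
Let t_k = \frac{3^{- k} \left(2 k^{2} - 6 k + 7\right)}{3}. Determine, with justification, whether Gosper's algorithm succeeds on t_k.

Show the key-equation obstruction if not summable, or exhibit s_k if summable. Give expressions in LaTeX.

Ratio r(k) = (2*k**2 - 2*k + 3)/(3*(2*k**2 - 6*k + 7)).
So A=1/3 and B=1, with C=k**2 - 3*k + 7/2.
f must satisfy (1/3)·f(k+1) − (1)·f(k) = k**2 - 3*k + 7/2.
From deg A=0, deg B=0, deg C=2: d=2.
Coefficient equations give f(k) = -3*(k**2 - 2*k + 3)/2.
Get s_k = R·t_k = (-k**2 + 2*k - 3)/3**k with R(k) = B(k−1)f(k)/C(k) = -3*(k**2 - 2*k + 3)/(2*k**2 - 6*k + 7).
Check: Δs_k = (2*k**2 - 6*k + 7)/(3*3**k). ✓

Yes. s_k = 3^{- k} \left(- k^{2} + 2 k - 3\right).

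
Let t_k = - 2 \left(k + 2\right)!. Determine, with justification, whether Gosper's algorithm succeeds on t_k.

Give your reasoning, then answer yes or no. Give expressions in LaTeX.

No — t_k has no hypergeometric antidifference.

t_(k+1)/t_k = k + 3.
A = k + 3, B = 1, C = 1.
Solve (k + 3)·f(k+1) − (1)·f(k) = 1.
Bound: deg f ≤ -1.
Bound -1 < 0, so the key equation has no polynomial solution.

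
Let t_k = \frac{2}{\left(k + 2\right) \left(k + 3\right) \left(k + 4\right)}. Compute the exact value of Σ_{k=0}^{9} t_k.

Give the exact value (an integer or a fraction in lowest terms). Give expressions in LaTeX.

t_(k+1)/t_k = (k + 2)/(k + 5).
Take A(k)=k + 2, B(k)=k + 5, C(k)=1.
Key eq: (k + 2)·f(k+1) = (k + 4)·f(k) + (1).
Bound: deg f ≤ 2.
A polynomial solution: f(k) = k*(k + 5)/12.
Certificate R = B(k−1)f/C = k*(k + 4)*(k + 5)/12 gives s_k = k*(k + 5)/(6*(k + 2)*(k + 3)).
Verify: 2/(k**3 + 9*k**2 + 26*k + 24) matches t_k.
Σ_(k=0)^(9) t_k = s_(10) − s_(0) = 25/156 − (0) = 25/156.

Σ = 25/156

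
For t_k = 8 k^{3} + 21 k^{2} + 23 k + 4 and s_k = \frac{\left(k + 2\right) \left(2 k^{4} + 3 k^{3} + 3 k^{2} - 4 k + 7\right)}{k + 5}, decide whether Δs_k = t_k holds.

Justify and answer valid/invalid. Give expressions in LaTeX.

s_(k+1) = (2*k**5 + 17*k**4 + 57*k**3 + 91*k**2 + 68*k + 33)/(k + 6)
s_(k+1) − s_k = (8*k**5 + 91*k**4 + 320*k**3 + 512*k**2 + 365*k + 81)/(k**2 + 11*k + 30)
(s_(k+1) − s_k) − t_k = 3*(-6*k**4 - 58*k**3 - 125*k**2 - 123*k - 13)/(k**2 + 11*k + 30)

Invalid: residual \frac{3 \left(- 6 k^{4} - 58 k^{3} - 125 k^{2} - 123 k - 13\right)}{k^{2} + 11 k + 30} ≠ 0.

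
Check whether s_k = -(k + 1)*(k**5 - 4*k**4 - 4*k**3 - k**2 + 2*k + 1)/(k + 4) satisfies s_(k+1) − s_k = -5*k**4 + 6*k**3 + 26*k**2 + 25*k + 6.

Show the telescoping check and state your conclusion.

s_(k+1) = (-k**6 - 3*k**5 + 8*k**4 + 47*k**3 + 77*k**2 + 51*k + 10)/(k + 5)
s_(k+1) − s_k = (-5*k**6 - 27*k**5 + 34*k**4 + 241*k**3 + 367*k**2 + 230*k + 45)/(k**2 + 9*k + 20)
(s_(k+1) − s_k) − t_k = 3*(4*k**5 + 18*k**4 - 46*k**3 - 128*k**2 - 108*k - 25)/(k**2 + 9*k + 20)

Invalid: residual 3*(4*k**5 + 18*k**4 - 46*k**3 - 128*k**2 - 108*k - 25)/(k**2 + 9*k + 20) ≠ 0.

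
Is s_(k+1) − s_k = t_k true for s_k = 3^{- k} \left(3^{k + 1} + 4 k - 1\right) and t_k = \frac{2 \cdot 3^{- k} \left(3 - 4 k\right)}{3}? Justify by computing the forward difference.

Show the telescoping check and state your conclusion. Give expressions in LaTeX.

valid; difference matches t_k

s_(k+1) = (9*3**k + 4*k + 3)/(3*3**k)
s_(k+1) − s_k = 2*(3 - 4*k)/(3*3**k)
(s_(k+1) − s_k) − t_k = 0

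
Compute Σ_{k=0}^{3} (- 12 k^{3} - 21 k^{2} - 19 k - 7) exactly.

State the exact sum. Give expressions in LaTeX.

t_(k+1)/t_k = (12*k**3 + 57*k**2 + 97*k + 59)/(12*k**3 + 21*k**2 + 19*k + 7).
Factor: A=1; B=1; C=k**3 + 7*k**2/4 + 19*k/12 + 7/12.
f must satisfy (1)·f(k+1) − (1)·f(k) = k**3 + 7*k**2/4 + 19*k/12 + 7/12.
Bound: deg f ≤ 4.
Coefficient equations give f(k) = k*(3*k**3 + k**2 + 2*k + 1)/12.
So s_k = (B(k−1)f/C)·t_k = (k*(3*k**3 + k**2 + 2*k + 1)/(12*k**3 + 21*k**2 + 19*k + 7))·t_k = k*(-3*k**3 - k**2 - 2*k - 1).
Δs = -12*k**3 - 21*k**2 - 19*k - 7, as required.
Σ_(k=0)^(3) t_k = s_(4) − s_(0) = -868 − (0) = -868.

Σ = -868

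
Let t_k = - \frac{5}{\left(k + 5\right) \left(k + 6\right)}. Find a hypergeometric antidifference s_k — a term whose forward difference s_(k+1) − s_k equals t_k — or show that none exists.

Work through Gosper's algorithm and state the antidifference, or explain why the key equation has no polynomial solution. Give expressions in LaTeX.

s_k = - \frac{k}{k + 5}

Compute t_(k+1)/t_k: get (k + 5)/(k + 7).
So A=k + 5 and B=k + 7, with C=1.
Solve (k + 5)·f(k+1) − (k + 6)·f(k) = 1.
d = 1 from the (1,1,0) case.
Solving with deg f ≤ 1: f(k) = k/5.
Then R = B(k−1)f/C = k*(k + 6)/5, so s_k = R(k)·t_k = -k/(k + 5).
Verify: -5/(k**2 + 11*k + 30) matches t_k.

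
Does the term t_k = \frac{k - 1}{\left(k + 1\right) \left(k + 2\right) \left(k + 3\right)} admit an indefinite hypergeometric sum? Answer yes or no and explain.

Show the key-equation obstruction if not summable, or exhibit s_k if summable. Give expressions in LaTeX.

Compute t_(k+1)/t_k: get k*(k + 1)/((k - 1)*(k + 4)).
Normal form (A,B,C) = (k + 1, k + 4, k - 1).
f must satisfy (k + 1)·f(k+1) − (k + 3)·f(k) = k - 1.
d = 2 from the (1,1,1) case.
Solving with deg f ≤ 2: f(k) = -k.
Then R = B(k−1)f/C = -k*(k + 3)/(k - 1), so s_k = R(k)·t_k = -k/((k + 1)*(k + 2)).
Δs = (k - 1)/(k**3 + 6*k**2 + 11*k + 6), as required.

Yes. s_k = - \frac{k}{\left(k + 1\right) \left(k + 2\right)}.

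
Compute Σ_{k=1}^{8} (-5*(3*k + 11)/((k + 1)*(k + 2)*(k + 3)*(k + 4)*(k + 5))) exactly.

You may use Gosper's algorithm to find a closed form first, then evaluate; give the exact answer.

Ratio r(k) = (k + 1)*(3*k + 14)/((k + 6)*(3*k + 11)).
A = k + 1, B = k + 6, C = k + 11/3.
Solve (k + 1)·f(k+1) − (k + 5)·f(k) = k + 11/3.
Bound: deg f ≤ 4.
Match coefficients ⇒ f(k) = k*(k + 3)*(k**2 + 7*k + 14)/24.
Then R = B(k−1)f/C = k*(k + 3)*(k + 5)*(k**2 + 7*k + 14)/(8*(3*k + 11)), so s_k = R(k)·t_k = 5*k*(-k**2 - 7*k - 14)/(8*(k**3 + 7*k**2 + 14*k + 8)).
s_(k+1) − s_k = 5*(-3*k - 11)/(k**5 + 15*k**4 + 85*k**3 + 225*k**2 + 274*k + 120) = t_k.
Σ_(k=1)^(8) t_k = s_(9) − s_(1) = -711/1144 − (-11/24) = -70/429.

Σ = -70/429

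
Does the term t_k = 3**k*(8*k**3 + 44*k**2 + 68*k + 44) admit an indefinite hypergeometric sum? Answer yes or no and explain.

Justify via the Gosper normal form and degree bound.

t_(k+1)/t_k = 3*(2*k**3 + 17*k**2 + 45*k + 41)/(2*k**3 + 11*k**2 + 17*k + 11).
Take A(k)=3, B(k)=1, C(k)=k**3 + 11*k**2/2 + 17*k/2 + 11/2.
Solve (3)·f(k+1) − (1)·f(k) = k**3 + 11*k**2/2 + 17*k/2 + 11/2.
From deg A=0, deg B=0, deg C=3: d=3.
Solving with deg f ≤ 3: f(k) = (k + 1)*(k**2 + 1)/2.
Get s_k = R·t_k = 4*3**k*(k**3 + k**2 + k + 1) with R(k) = B(k−1)f(k)/C(k) = (k + 1)*(k**2 + 1)/(2*k**3 + 11*k**2 + 17*k + 11).
s_(k+1) − s_k = 3**k*(8*k**3 + 44*k**2 + 68*k + 44) = t_k.

Yes. s_k = 4*3**k*(k**3 + k**2 + k + 1).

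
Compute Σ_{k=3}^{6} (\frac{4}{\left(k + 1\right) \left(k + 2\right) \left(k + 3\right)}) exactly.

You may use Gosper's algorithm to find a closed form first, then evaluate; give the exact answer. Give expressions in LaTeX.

Σ = 13/180

t_(k+1)/t_k = (k + 1)/(k + 4).
So A=k + 1 and B=k + 4, with C=1.
f must satisfy (k + 1)·f(k+1) − (k + 3)·f(k) = 1.
deg f ≤ 2 (via 1,1,0).
Coefficient equations give f(k) = k*(k + 3)/4.
Get s_k = R·t_k = k*(k + 3)/((k + 1)*(k + 2)) with R(k) = B(k−1)f(k)/C(k) = k*(k + 3)**2/4.
Verify: 4/(k**3 + 6*k**2 + 11*k + 6) matches t_k.
Sum = s_(7) − s_(3); s_(7) = 35/36, s_(3) = 9/10 ⇒ 13/180.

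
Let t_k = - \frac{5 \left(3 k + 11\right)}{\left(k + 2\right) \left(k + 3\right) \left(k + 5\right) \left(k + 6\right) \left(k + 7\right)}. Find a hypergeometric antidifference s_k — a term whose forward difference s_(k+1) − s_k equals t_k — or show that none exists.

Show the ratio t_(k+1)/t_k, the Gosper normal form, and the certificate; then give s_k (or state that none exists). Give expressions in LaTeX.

r(k) = (k + 2)*(k + 5)*(3*k + 14)/((k + 4)*(k + 8)*(3*k + 11)) after simplifying.
Gosper form: A/B · C(k+1)/C(k) with A=k + 2, B=k + 8, C=k**2 + 23*k/3 + 44/3.
Key eq: (k + 2)·f(k+1) = (k + 7)·f(k) + (k**2 + 23*k/3 + 44/3).
Degrees (1,1,2) ⇒ d ≤ 5.
Solve for f: f(k) = k*(k + 3)*(k + 4)*(k**2 + 13*k + 52)/180 (degree 5 ≤ 5).
Then R = B(k−1)f/C = k*(k + 3)*(k + 7)*(k**2 + 13*k + 52)/(60*(3*k + 11)), so s_k = R(k)·t_k = k*(-k**2 - 13*k - 52)/(12*(k**3 + 13*k**2 + 52*k + 60)).
s_(k+1) − s_k = 5*(-3*k - 11)/(k**5 + 23*k**4 + 203*k**3 + 853*k**2 + 1692*k + 1260) = t_k.

s_k = \frac{k \left(- k^{2} - 13 k - 52\right)}{12 \left(k^{3} + 13 k^{2} + 52 k + 60\right)}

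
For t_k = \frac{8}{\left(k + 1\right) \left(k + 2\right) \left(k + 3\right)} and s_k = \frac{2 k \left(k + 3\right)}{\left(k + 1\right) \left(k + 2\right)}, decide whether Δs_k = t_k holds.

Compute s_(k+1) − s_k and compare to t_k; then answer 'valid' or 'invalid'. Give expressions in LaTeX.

Valid: the claim telescopes to t_k.

s_(k+1) = 2*(k + 1)*(k + 4)/((k + 2)*(k + 3))
s_(k+1) − s_k = 8/(k**3 + 6*k**2 + 11*k + 6)
(s_(k+1) − s_k) − t_k = 0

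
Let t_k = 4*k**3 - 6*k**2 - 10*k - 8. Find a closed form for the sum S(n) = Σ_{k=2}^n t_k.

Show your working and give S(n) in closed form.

Step 1: r(k) = (2*k**3 + 3*k**2 - 5*k - 10)/(2*k**3 - 3*k**2 - 5*k - 4).
So A=1 and B=1, with C=k**3 - 3*k**2/2 - 5*k/2 - 2.
Set up (1)·f(k+1) − (1)·f(k) − (k**3 - 3*k**2/2 - 5*k/2 - 2) = 0.
From deg A=0, deg B=0, deg C=3: d=4.
Solve for f: f(k) = k*(k**3 - 4*k**2 - k - 4)/4 (degree 4 ≤ 4).
R(k) = B(k−1)·f(k)/C(k) = k*(k**3 - 4*k**2 - k - 4)/(2*(2*k**3 - 3*k**2 - 5*k - 4)); s_k = R·t_k = k*(k**3 - 4*k**2 - k - 4).
s_(k+1) − s_k = 4*k**3 - 6*k**2 - 10*k - 8 = t_k.
Telescope: S(n) = s_(n+1) − s_(2) = n**4 - 7*n**2 - 14*n - 8 − (-28) = n**4 - 7*n**2 - 14*n + 20.

S(n) = n**4 - 7*n**2 - 14*n + 20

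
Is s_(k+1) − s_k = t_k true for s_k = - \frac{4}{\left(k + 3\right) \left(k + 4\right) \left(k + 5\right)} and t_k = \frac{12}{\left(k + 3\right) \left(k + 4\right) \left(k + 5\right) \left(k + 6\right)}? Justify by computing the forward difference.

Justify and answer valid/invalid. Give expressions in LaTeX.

valid (s_(k+1) − s_k reduces to t_k)

s_(k+1) = -4/((k + 4)*(k + 5)*(k + 6))
s_(k+1) − s_k = 12/((k + 3)*(k + 4)*(k + 5)*(k + 6))
(s_(k+1) − s_k) − t_k = 0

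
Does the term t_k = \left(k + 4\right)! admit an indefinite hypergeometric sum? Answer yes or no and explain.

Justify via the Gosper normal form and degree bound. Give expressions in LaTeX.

No — t_k has no hypergeometric antidifference.

t_(k+1)/t_k = k + 5.
Factor: A=k + 5; B=1; C=1.
Set up (k + 5)·f(k+1) − (1)·f(k) − (1) = 0.
deg f ≤ -1 (via 1,0,0).
Negative degree bound (-1): no f exists, t_k not Gosper-summable.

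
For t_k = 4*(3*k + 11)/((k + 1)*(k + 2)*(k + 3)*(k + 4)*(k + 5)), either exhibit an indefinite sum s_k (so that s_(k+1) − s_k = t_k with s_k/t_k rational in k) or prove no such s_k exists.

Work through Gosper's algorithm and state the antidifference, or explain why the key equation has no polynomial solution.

s_k = k*(k**2 + 7*k + 14)/(2*(k**3 + 7*k**2 + 14*k + 8))

Step 1: r(k) = (k + 1)*(3*k + 14)/((k + 6)*(3*k + 11)).
Take A(k)=k + 1, B(k)=k + 6, C(k)=k + 11/3.
Key eq: (k + 1)·f(k+1) = (k + 5)·f(k) + (k + 11/3).
From deg A=1, deg B=1, deg C=1: d=4.
Match coefficients ⇒ f(k) = k*(k + 3)*(k**2 + 7*k + 14)/24.
So s_k = (B(k−1)f/C)·t_k = (k*(k + 3)*(k + 5)*(k**2 + 7*k + 14)/(8*(3*k + 11)))·t_k = k*(k**2 + 7*k + 14)/(2*(k**3 + 7*k**2 + 14*k + 8)).
Δs = 4*(3*k + 11)/(k**5 + 15*k**4 + 85*k**3 + 225*k**2 + 274*k + 120), as required.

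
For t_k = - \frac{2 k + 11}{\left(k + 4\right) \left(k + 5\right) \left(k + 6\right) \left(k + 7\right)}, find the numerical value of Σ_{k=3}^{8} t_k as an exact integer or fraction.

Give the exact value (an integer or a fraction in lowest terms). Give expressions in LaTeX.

Step 1: r(k) = (k + 4)*(2*k + 13)/((k + 8)*(2*k + 11)).
A = k + 4, B = k + 8, C = k + 11/2.
Key eq: (k + 4)·f(k+1) = (k + 7)·f(k) + (k + 11/2).
Degrees (1,1,1) ⇒ d ≤ 3.
Solving with deg f ≤ 3: f(k) = k*(k + 5)*(k + 10)/48.
So s_k = (B(k−1)f/C)·t_k = (k*(k + 5)*(k + 7)*(k + 10)/(24*(2*k + 11)))·t_k = k*(-k - 10)/(24*(k**2 + 10*k + 24)).
Verify: (-2*k - 11)/(k**4 + 22*k**3 + 179*k**2 + 638*k + 840) matches t_k.
Evaluate s at k=9 and k=3: -19/520 and -13/504; difference -44/4095.

Σ = -44/4095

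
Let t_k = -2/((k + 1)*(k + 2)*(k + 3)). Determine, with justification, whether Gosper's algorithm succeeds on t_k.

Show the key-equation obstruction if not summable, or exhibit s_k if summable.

t_(k+1)/t_k = (k + 1)/(k + 4).
A = k + 1, B = k + 4, C = 1.
Key eq: (k + 1)·f(k+1) = (k + 3)·f(k) + (1).
Degrees (1,1,0) ⇒ d ≤ 2.
A polynomial solution: f(k) = k*(k + 3)/4.
R(k) = B(k−1)·f(k)/C(k) = k*(k + 3)**2/4; s_k = R·t_k = k*(-k - 3)/(2*(k + 1)*(k + 2)).
Δs = -2/(k**3 + 6*k**2 + 11*k + 6), as required.

Yes. s_k = k*(-k - 3)/(2*(k + 1)*(k + 2)).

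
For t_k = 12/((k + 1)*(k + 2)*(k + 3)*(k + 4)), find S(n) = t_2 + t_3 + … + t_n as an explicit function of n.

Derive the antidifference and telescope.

The ratio is (k + 1)/(k + 5).
So A=k + 1 and B=k + 5, with C=1.
Key eq: (k + 1)·f(k+1) = (k + 4)·f(k) + (1).
d = 3 from the (1,1,0) case.
Coefficient equations give f(k) = k*(k**2 + 6*k + 11)/18.
Then R = B(k−1)f/C = k*(k + 4)*(k**2 + 6*k + 11)/18, so s_k = R(k)·t_k = 2*k*(k**2 + 6*k + 11)/(3*(k + 1)*(k + 2)*(k + 3)).
Δs = 12/(k**4 + 10*k**3 + 35*k**2 + 50*k + 24), as required.
Telescope: S(n) = s_(n+1) − s_(2) = 2*(n**3 + 9*n**2 + 26*n + 18)/(3*(n**3 + 9*n**2 + 26*n + 24)) − (3/5) = (n**3 + 9*n**2 + 26*n - 36)/(15*(n**3 + 9*n**2 + 26*n + 24)).

S(n) = (n**3 + 9*n**2 + 26*n - 36)/(15*(n**3 + 9*n**2 + 26*n + 24))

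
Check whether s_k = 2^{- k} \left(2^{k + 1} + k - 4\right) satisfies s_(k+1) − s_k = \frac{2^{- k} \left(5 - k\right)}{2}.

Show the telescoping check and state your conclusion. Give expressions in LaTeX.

Valid — Δs_k = t_k.

s_(k+1) = (4*2**k + k - 3)/(2*2**k)
s_(k+1) − s_k = (5 - k)/(2*2**k)
(s_(k+1) − s_k) − t_k = 0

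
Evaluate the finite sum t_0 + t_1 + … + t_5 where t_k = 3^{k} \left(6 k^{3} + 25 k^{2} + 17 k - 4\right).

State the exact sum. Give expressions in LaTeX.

Compute t_(k+1)/t_k: get 3*(6*k**3 + 43*k**2 + 85*k + 44)/(6*k**3 + 25*k**2 + 17*k - 4).
So A=3 and B=1, with C=k**3 + 25*k**2/6 + 17*k/6 - 2/3.
Key eq: (3)·f(k+1) = (1)·f(k) + (k**3 + 25*k**2/6 + 17*k/6 - 2/3).
Degrees (0,0,3) ⇒ d ≤ 3.
Solving with deg f ≤ 3: f(k) = (3*k**3 - k**2 - 2*k - 2)/6.
Then R = B(k−1)f/C = (3*k**3 - k**2 - 2*k - 2)/(6*k**3 + 25*k**2 + 17*k - 4), so s_k = R(k)·t_k = 3**k*(3*k**3 - k**2 - 2*k - 2).
Verify: 3**k*(6*k**3 + 25*k**2 + 17*k - 4) matches t_k.
Sum = s_(6) − s_(0); s_(6) = 435942, s_(0) = -2 ⇒ 435944.

Σ = 435944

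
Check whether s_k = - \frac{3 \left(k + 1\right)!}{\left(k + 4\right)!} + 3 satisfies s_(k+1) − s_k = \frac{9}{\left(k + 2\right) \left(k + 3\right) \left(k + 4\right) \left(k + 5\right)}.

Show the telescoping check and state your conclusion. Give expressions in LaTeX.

s_(k+1) = -3*factorial(k + 2)/factorial(k + 5) + 3
s_(k+1) − s_k = 9/((k + 2)*(k + 3)*(k + 4)*(k + 5))
(s_(k+1) − s_k) − t_k = 0

Valid — Δs_k = t_k.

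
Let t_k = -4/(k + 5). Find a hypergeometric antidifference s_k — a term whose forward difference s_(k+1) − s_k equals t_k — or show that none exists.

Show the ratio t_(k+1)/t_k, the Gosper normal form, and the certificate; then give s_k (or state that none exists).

Compute t_(k+1)/t_k: get (k + 5)/(k + 6).
Gosper form: A/B · C(k+1)/C(k) with A=k + 5, B=k + 6, C=1.
Solve (k + 5)·f(k+1) − (k + 5)·f(k) = 1.
From deg A=1, deg B=1, deg C=0: d=0.
Generic f = c0 gives residual -1; -1 = 0 cannot hold, so t_k is not Gosper-summable.

no hypergeometric antidifference exists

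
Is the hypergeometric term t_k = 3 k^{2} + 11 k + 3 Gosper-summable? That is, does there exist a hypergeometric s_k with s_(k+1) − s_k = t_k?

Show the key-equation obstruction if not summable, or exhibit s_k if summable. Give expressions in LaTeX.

Yes. s_k = k \left(k^{2} + 4 k - 2\right).

Ratio r(k) = (3*k**2 + 17*k + 17)/(3*k**2 + 11*k + 3).
A = 1, B = 1, C = k**2 + 11*k/3 + 1.
Set up (1)·f(k+1) − (1)·f(k) − (k**2 + 11*k/3 + 1) = 0.
d = 3 from the (0,0,2) case.
Solving with deg f ≤ 3: f(k) = k*(k**2 + 4*k - 2)/3.
Get s_k = R·t_k = k*(k**2 + 4*k - 2) with R(k) = B(k−1)f(k)/C(k) = k*(k**2 + 4*k - 2)/(3*k**2 + 11*k + 3).
Check: Δs_k = 3*k**2 + 11*k + 3. ✓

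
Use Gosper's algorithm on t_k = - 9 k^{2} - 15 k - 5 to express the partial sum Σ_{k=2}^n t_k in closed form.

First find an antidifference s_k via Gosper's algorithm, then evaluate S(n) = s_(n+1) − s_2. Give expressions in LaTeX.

Step 1: r(k) = (9*k**2 + 33*k + 29)/(9*k**2 + 15*k + 5).
Normal form (A,B,C) = (1, 1, k**2 + 5*k/3 + 5/9).
Set up (1)·f(k+1) − (1)·f(k) − (k**2 + 5*k/3 + 5/9) = 0.
Bound: deg f ≤ 3.
Coefficient equations give f(k) = k*(3*k**2 + 3*k - 1)/9.
R(k) = B(k−1)·f(k)/C(k) = k*(3*k**2 + 3*k - 1)/(9*k**2 + 15*k + 5); s_k = R·t_k = k*(-3*k**2 - 3*k + 1).
Verify: -9*k**2 - 15*k - 5 matches t_k.
Σ_(k=2)^n t_k = s_(n+1) − s_(2) = (-3*n**3 - 12*n**2 - 14*n - 5) − (-34), i.e. -3*n**3 - 12*n**2 - 14*n + 29.

S(n) = - 3 n^{3} - 12 n^{2} - 14 n + 29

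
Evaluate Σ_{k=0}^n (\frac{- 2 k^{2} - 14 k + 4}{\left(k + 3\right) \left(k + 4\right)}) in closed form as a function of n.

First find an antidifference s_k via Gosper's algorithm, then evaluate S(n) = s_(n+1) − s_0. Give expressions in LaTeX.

r(k) = (k + 3)*(7*k + (k + 1)**2 + 5)/((k + 5)*(k**2 + 7*k - 2)) after simplifying.
A = k + 3, B = k + 5, C = k**2 + 7*k - 2.
Set up (k + 3)·f(k+1) − (k + 4)·f(k) − (k**2 + 7*k - 2) = 0.
From deg A=1, deg B=1, deg C=2: d=2.
Solving with deg f ≤ 2: f(k) = k*(3*k - 5)/3.
Get s_k = R·t_k = 2*k*(5 - 3*k)/(3*(k + 3)) with R(k) = B(k−1)f(k)/C(k) = k*(k + 4)*(3*k - 5)/(3*(k**2 + 7*k - 2)).
Verify: 2*(-k**2 - 7*k + 2)/(k**2 + 7*k + 12) matches t_k.
Σ_(k=0)^n t_k = s_(n+1) − s_(0) = (2*(-3*n**2 - n + 2)/(3*(n + 4))) − (0), i.e. 2*(-3*n**2 - n + 2)/(3*(n + 4)).

S(n) = \frac{2 \left(- 3 n^{2} - n + 2\right)}{3 \left(n + 4\right)}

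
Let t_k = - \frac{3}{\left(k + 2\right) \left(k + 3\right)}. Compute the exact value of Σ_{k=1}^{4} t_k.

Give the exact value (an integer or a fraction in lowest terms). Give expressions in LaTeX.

Σ = -4/7

Step 1: r(k) = (k + 2)/(k + 4).
So A=k + 2 and B=k + 4, with C=1.
Set up (k + 2)·f(k+1) − (k + 3)·f(k) − (1) = 0.
From deg A=1, deg B=1, deg C=0: d=1.
A polynomial solution: f(k) = k/2.
Certificate R = B(k−1)f/C = k*(k + 3)/2 gives s_k = -3*k/(2*k + 4).
Check: Δs_k = -3/(k**2 + 5*k + 6). ✓
Sum = s_(5) − s_(1); s_(5) = -15/14, s_(1) = -1/2 ⇒ -4/7.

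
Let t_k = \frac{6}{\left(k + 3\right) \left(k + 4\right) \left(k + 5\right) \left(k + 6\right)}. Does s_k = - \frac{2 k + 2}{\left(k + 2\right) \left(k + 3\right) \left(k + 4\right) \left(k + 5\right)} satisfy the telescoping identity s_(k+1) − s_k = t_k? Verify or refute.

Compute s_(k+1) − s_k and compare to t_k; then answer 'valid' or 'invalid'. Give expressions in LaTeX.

s_(k+1) = 2*(-k - 2)/((k + 3)*(k + 4)*(k + 5)*(k + 6))
s_(k+1) − s_k = 2*(3*k + 2)/(k**5 + 20*k**4 + 155*k**3 + 580*k**2 + 1044*k + 720)
(s_(k+1) − s_k) − t_k = -8/(k**5 + 20*k**4 + 155*k**3 + 580*k**2 + 1044*k + 720)

Invalid: residual - \frac{8}{k^{5} + 20 k^{4} + 155 k^{3} + 580 k^{2} + 1044 k + 720} ≠ 0.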